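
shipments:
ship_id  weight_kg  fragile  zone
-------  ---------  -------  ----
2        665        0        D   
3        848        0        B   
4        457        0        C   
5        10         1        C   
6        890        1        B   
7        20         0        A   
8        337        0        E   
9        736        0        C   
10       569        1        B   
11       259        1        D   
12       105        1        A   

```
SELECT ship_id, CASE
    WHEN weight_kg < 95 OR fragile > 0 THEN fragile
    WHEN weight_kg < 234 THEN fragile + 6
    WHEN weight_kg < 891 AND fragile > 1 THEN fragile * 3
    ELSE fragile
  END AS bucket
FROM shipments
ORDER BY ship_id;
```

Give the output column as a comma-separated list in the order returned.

ship_id=2: ELSE → 0
ship_id=3: ELSE → 0
ship_id=4: ELSE → 0
ship_id=5: weight_kg < 95 OR fragile > 0 → 1
ship_id=6: weight_kg < 95 OR fragile > 0 → 1
ship_id=7: weight_kg < 95 OR fragile > 0 → 0
ship_id=8: ELSE → 0
ship_id=9: ELSE → 0
ship_id=10: weight_kg < 95 OR fragile > 0 → 1
ship_id=11: weight_kg < 95 OR fragile > 0 → 1
ship_id=12: weight_kg < 95 OR fragile > 0 → 1

0, 0, 0, 1, 1, 0, 0, 0, 1, 1, 1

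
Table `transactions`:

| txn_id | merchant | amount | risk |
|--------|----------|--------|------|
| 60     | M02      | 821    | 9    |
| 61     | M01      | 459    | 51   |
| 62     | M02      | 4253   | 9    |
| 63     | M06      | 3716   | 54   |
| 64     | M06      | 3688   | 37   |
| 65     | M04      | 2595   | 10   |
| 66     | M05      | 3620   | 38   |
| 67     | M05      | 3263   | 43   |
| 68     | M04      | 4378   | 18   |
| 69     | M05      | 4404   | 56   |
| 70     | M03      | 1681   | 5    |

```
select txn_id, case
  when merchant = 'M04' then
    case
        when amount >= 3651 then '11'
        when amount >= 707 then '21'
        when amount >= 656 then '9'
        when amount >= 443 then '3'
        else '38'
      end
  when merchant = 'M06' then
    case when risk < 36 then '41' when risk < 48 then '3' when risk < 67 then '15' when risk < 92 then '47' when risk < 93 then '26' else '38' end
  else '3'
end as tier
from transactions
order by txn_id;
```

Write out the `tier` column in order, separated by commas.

txn_id=60: merchant='M02' → outer ELSE → 3
txn_id=61: merchant='M01' → outer ELSE → 3
txn_id=62: merchant='M02' → outer ELSE → 3
txn_id=63: merchant='M06' → inner[risk < 67] → 15
txn_id=64: merchant='M06' → inner[risk < 48] → 3
txn_id=65: merchant='M04' → inner[amount >= 707] → 21
txn_id=66: merchant='M05' → outer ELSE → 3
txn_id=67: merchant='M05' → outer ELSE → 3
txn_id=68: merchant='M04' → inner[amount >= 3651] → 11
txn_id=69: merchant='M05' → outer ELSE → 3
txn_id=70: merchant='M03' → outer ELSE → 3

3, 3, 3, 15, 3, 21, 3, 3, 11, 3, 3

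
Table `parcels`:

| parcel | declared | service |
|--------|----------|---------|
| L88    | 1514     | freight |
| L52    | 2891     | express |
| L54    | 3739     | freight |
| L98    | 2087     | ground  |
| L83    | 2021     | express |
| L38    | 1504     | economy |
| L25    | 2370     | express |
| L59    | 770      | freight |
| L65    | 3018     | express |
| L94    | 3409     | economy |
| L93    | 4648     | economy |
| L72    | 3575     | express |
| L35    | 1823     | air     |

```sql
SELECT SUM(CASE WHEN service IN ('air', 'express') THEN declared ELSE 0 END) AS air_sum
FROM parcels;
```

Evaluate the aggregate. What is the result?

15698

parcel=L88: ✗
parcel=L52: ✓ → 2891
parcel=L54: ✗
parcel=L98: ✗
parcel=L83: ✓ → 2021
parcel=L38: ✗
parcel=L25: ✓ → 2370
parcel=L59: ✗
parcel=L65: ✓ → 3018
parcel=L94: ✗
parcel=L93: ✗
parcel=L72: ✓ → 3575
parcel=L35: ✓ → 1823
air_sum = 2891 + 2021 + 2370 + 3018 + 3575 + 1823 = 15698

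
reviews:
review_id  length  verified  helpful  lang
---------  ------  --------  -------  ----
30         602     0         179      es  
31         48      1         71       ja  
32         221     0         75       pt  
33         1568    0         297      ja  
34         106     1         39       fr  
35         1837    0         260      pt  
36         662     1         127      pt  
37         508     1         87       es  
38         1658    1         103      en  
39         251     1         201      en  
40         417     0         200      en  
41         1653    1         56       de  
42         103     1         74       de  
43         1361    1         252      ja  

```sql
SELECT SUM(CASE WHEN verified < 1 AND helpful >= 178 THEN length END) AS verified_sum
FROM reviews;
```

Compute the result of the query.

review_id=30: ✓ → 602
review_id=31: ✗
review_id=32: ✗
review_id=33: ✓ → 1568
review_id=34: ✗
review_id=35: ✓ → 1837
review_id=36: ✗
review_id=37: ✗
review_id=38: ✗
review_id=39: ✗
review_id=40: ✓ → 417
review_id=41: ✗
review_id=42: ✗
review_id=43: ✗
verified_sum = 602 + 1568 + 1837 + 417 = 4424

4424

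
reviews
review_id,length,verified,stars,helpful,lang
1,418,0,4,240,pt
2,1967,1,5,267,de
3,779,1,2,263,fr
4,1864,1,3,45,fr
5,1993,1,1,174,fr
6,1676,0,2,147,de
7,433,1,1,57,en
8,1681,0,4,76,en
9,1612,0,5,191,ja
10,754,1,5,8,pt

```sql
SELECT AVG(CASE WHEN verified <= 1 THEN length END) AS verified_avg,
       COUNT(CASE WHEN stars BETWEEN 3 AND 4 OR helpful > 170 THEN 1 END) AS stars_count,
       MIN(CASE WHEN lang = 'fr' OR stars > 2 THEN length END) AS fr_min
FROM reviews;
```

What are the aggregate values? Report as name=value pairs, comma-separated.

verified_avg=1317.7, stars_count=7, fr_min=418

[verified_avg: verified <= 1]
review_id=1: ✓ → 418
review_id=2: ✓ → 1967
review_id=3: ✓ → 779
review_id=4: ✓ → 1864
review_id=5: ✓ → 1993
review_id=6: ✓ → 1676
review_id=7: ✓ → 433
review_id=8: ✓ → 1681
review_id=9: ✓ → 1612
review_id=10: ✓ → 754
verified_avg = (418 + 1967 + 779 + 1864 + 1993 + 1676 + 433 + 1681 + 1612 + 754) / 10 = 1317.7
—
[stars_count: stars BETWEEN 3 AND 4 OR helpful > 170]
review_id=1: ✓ → 1
review_id=2: ✓ → 1
review_id=3: ✓ → 1
review_id=4: ✓ → 1
review_id=5: ✓ → 1
review_id=6: ✗
review_id=7: ✗
review_id=8: ✓ → 1
review_id=9: ✓ → 1
review_id=10: ✗
stars_count = COUNT(1, 1, 1, 1, 1, 1, 1) = 7
—
[fr_min: lang = 'fr' OR stars > 2]
review_id=1: ✓ → 418
review_id=2: ✓ → 1967
review_id=3: ✓ → 779
review_id=4: ✓ → 1864
review_id=5: ✓ → 1993
review_id=6: ✗
review_id=7: ✗
review_id=8: ✓ → 1681
review_id=9: ✓ → 1612
review_id=10: ✓ → 754
fr_min = MIN(418, 1967, 779, 1864, 1993, 1681, 1612, 754) = 418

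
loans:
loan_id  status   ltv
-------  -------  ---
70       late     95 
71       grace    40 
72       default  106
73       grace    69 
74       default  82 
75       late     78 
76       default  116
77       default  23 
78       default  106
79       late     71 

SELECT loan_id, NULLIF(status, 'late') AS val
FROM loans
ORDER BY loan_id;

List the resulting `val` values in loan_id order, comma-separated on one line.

loan_id=70: status=late vs late: equal → NULL
loan_id=71: status=grace vs late: differ → grace
loan_id=72: status=default vs late: differ → default
loan_id=73: status=grace vs late: differ → grace
loan_id=74: status=default vs late: differ → default
loan_id=75: status=late vs late: equal → NULL
loan_id=76: status=default vs late: differ → default
loan_id=77: status=default vs late: differ → default
loan_id=78: status=default vs late: differ → default
loan_id=79: status=late vs late: equal → NULL

NULL, grace, default, grace, default, NULL, default, default, default, NULL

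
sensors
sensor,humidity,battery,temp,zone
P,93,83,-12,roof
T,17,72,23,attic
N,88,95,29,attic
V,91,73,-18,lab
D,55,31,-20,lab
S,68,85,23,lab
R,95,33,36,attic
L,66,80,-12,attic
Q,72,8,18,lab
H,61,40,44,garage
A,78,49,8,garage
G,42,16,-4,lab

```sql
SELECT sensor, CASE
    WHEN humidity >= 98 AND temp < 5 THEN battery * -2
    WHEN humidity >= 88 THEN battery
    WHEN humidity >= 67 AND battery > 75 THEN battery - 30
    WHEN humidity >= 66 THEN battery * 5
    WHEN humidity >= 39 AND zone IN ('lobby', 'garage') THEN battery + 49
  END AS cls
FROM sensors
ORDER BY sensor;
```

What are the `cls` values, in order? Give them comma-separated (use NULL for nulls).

sensor=A: humidity >= 66 → 245
sensor=D: (no match → NULL) → NULL
sensor=G: (no match → NULL) → NULL
sensor=H: humidity >= 39 AND zone IN ('lobby', 'garage') → 89
sensor=L: humidity >= 66 → 400
sensor=N: humidity >= 88 → 95
sensor=P: humidity >= 88 → 83
sensor=Q: humidity >= 66 → 40
sensor=R: humidity >= 88 → 33
sensor=S: humidity >= 67 AND battery > 75 → 55
sensor=T: (no match → NULL) → NULL
sensor=V: humidity >= 88 → 73

245, NULL, NULL, 89, 400, 95, 83, 40, 33, 55, NULL, 73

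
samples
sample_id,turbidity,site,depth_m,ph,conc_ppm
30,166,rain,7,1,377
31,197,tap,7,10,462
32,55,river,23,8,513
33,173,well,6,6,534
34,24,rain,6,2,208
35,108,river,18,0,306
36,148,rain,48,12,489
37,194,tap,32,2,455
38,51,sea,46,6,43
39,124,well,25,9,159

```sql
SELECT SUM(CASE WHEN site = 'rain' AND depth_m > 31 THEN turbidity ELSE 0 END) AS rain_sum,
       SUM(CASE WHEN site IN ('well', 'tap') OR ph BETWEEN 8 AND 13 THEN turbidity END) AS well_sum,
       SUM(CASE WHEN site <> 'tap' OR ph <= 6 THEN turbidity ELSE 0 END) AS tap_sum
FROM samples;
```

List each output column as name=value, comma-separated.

rain_sum=148, well_sum=891, tap_sum=1043

[rain_sum: site = 'rain' AND depth_m > 31]
sample_id=30: ✗
sample_id=31: ✗
sample_id=32: ✗
sample_id=33: ✗
sample_id=34: ✗
sample_id=35: ✗
sample_id=36: ✓ → 148
sample_id=37: ✗
sample_id=38: ✗
sample_id=39: ✗
rain_sum = 148
—
[well_sum: site IN ('well', 'tap') OR ph BETWEEN 8 AND 13]
sample_id=30: ✗
sample_id=31: ✓ → 197
sample_id=32: ✓ → 55
sample_id=33: ✓ → 173
sample_id=34: ✗
sample_id=35: ✗
sample_id=36: ✓ → 148
sample_id=37: ✓ → 194
sample_id=38: ✗
sample_id=39: ✓ → 124
well_sum = 197 + 55 + 173 + 148 + 194 + 124 = 891
—
[tap_sum: site <> 'tap' OR ph <= 6]
sample_id=30: ✓ → 166
sample_id=31: ✗
sample_id=32: ✓ → 55
sample_id=33: ✓ → 173
sample_id=34: ✓ → 24
sample_id=35: ✓ → 108
sample_id=36: ✓ → 148
sample_id=37: ✓ → 194
sample_id=38: ✓ → 51
sample_id=39: ✓ → 124
tap_sum = 166 + 55 + 173 + 24 + 108 + 148 + 194 + 51 + 124 = 1043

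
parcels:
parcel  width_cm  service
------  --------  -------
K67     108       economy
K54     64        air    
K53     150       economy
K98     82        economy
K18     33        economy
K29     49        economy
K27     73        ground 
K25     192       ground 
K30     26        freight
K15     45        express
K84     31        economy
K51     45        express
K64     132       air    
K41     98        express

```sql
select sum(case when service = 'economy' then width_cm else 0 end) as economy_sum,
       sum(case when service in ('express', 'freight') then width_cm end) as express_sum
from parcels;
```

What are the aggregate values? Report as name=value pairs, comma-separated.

economy_sum=453, express_sum=214

[economy_sum: service = 'economy']
parcel=K67: ✓ → 108
parcel=K54: ✗
parcel=K53: ✓ → 150
parcel=K98: ✓ → 82
parcel=K18: ✓ → 33
parcel=K29: ✓ → 49
parcel=K27: ✗
parcel=K25: ✗
parcel=K30: ✗
parcel=K15: ✗
parcel=K84: ✓ → 31
parcel=K51: ✗
parcel=K64: ✗
parcel=K41: ✗
economy_sum = 108 + 150 + 82 + 33 + 49 + 31 = 453
—
[express_sum: service in ('express', 'freight')]
parcel=K67: ✗
parcel=K54: ✗
parcel=K53: ✗
parcel=K98: ✗
parcel=K18: ✗
parcel=K29: ✗
parcel=K27: ✗
parcel=K25: ✗
parcel=K30: ✓ → 26
parcel=K15: ✓ → 45
parcel=K84: ✗
parcel=K51: ✓ → 45
parcel=K64: ✗
parcel=K41: ✓ → 98
express_sum = 26 + 45 + 45 + 98 = 214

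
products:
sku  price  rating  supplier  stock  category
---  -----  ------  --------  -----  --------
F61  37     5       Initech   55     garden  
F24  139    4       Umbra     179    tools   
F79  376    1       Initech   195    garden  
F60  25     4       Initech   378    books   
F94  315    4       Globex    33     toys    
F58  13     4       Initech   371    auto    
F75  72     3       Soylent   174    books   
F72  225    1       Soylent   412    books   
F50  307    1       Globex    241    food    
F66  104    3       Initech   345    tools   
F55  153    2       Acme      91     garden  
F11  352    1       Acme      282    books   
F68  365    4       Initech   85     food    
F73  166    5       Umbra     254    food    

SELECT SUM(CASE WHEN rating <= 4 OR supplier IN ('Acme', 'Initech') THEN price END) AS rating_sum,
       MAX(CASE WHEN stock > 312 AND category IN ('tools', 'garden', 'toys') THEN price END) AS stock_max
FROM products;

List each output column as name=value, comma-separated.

rating_sum=2483, stock_max=104

[rating_sum: rating <= 4 OR supplier IN ('Acme', 'Initech')]
sku=F61: ✓ → 37
sku=F24: ✓ → 139
sku=F79: ✓ → 376
sku=F60: ✓ → 25
sku=F94: ✓ → 315
sku=F58: ✓ → 13
sku=F75: ✓ → 72
sku=F72: ✓ → 225
sku=F50: ✓ → 307
sku=F66: ✓ → 104
sku=F55: ✓ → 153
sku=F11: ✓ → 352
sku=F68: ✓ → 365
sku=F73: ✗
rating_sum = 37 + 139 + 376 + 25 + 315 + 13 + 72 + 225 + 307 + 104 + 153 + 352 + 365 = 2483
—
[stock_max: stock > 312 AND category IN ('tools', 'garden', 'toys')]
sku=F61: ✗
sku=F24: ✗
sku=F79: ✗
sku=F60: ✗
sku=F94: ✗
sku=F58: ✗
sku=F75: ✗
sku=F72: ✗
sku=F50: ✗
sku=F66: ✓ → 104
sku=F55: ✗
sku=F11: ✗
sku=F68: ✗
sku=F73: ✗
stock_max = MAX(104) = 104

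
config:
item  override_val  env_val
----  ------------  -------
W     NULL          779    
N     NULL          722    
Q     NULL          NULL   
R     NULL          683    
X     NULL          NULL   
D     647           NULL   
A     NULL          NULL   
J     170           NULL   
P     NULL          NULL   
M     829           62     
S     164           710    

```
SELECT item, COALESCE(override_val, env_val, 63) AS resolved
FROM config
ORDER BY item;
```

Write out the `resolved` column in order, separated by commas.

item=A: override_val=NULL, env_val=NULL, → literal 63 → 63
item=D: override_val=647 → 647
item=J: override_val=170 → 170
item=M: override_val=829 → 829
item=N: override_val=NULL, env_val=722 → 722
item=P: override_val=NULL, env_val=NULL, → literal 63 → 63
item=Q: override_val=NULL, env_val=NULL, → literal 63 → 63
item=R: override_val=NULL, env_val=683 → 683
item=S: override_val=164 → 164
item=W: override_val=NULL, env_val=779 → 779
item=X: override_val=NULL, env_val=NULL, → literal 63 → 63

63, 647, 170, 829, 722, 63, 63, 683, 164, 779, 63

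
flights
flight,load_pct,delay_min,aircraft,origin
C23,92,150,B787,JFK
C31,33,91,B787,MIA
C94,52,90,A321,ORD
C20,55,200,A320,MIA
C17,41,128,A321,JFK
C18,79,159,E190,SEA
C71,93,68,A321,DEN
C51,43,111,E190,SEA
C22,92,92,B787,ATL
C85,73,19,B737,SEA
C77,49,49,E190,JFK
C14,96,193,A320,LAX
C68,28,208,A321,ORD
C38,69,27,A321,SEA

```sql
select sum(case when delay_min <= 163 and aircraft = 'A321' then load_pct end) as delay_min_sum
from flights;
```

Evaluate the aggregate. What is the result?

flight=C23: ✗
flight=C31: ✗
flight=C94: ✓ → 52
flight=C20: ✗
flight=C17: ✓ → 41
flight=C18: ✗
flight=C71: ✓ → 93
flight=C51: ✗
flight=C22: ✗
flight=C85: ✗
flight=C77: ✗
flight=C14: ✗
flight=C68: ✗
flight=C38: ✓ → 69
delay_min_sum = 52 + 41 + 93 + 69 = 255

255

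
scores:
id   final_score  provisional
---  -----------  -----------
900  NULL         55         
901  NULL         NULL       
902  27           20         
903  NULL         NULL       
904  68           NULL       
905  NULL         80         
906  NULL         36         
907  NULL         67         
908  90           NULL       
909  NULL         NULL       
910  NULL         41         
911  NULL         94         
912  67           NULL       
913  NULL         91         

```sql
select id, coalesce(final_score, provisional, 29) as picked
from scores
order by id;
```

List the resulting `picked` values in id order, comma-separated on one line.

id=900: final_score=NULL, provisional=55 → 55
id=901: final_score=NULL, provisional=NULL, → literal 29 → 29
id=902: final_score=27 → 27
id=903: final_score=NULL, provisional=NULL, → literal 29 → 29
id=904: final_score=68 → 68
id=905: final_score=NULL, provisional=80 → 80
id=906: final_score=NULL, provisional=36 → 36
id=907: final_score=NULL, provisional=67 → 67
id=908: final_score=90 → 90
id=909: final_score=NULL, provisional=NULL, → literal 29 → 29
id=910: final_score=NULL, provisional=41 → 41
id=911: final_score=NULL, provisional=94 → 94
id=912: final_score=67 → 67
id=913: final_score=NULL, provisional=91 → 91

55, 29, 27, 29, 68, 80, 36, 67, 90, 29, 41, 94, 67, 91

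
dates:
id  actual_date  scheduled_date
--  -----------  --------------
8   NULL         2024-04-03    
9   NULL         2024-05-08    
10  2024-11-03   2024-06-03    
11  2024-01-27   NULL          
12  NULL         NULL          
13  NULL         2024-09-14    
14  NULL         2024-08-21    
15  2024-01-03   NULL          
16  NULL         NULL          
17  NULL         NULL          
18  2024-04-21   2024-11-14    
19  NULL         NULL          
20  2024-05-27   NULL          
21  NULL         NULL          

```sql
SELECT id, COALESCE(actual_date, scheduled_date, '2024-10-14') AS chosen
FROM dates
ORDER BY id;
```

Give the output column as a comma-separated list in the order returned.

id=8: actual_date=NULL, scheduled_date=2024-04-03 → 2024-04-03
id=9: actual_date=NULL, scheduled_date=2024-05-08 → 2024-05-08
id=10: actual_date=2024-11-03 → 2024-11-03
id=11: actual_date=2024-01-27 → 2024-01-27
id=12: actual_date=NULL, scheduled_date=NULL, → literal 2024-10-14 → 2024-10-14
id=13: actual_date=NULL, scheduled_date=2024-09-14 → 2024-09-14
id=14: actual_date=NULL, scheduled_date=2024-08-21 → 2024-08-21
id=15: actual_date=2024-01-03 → 2024-01-03
id=16: actual_date=NULL, scheduled_date=NULL, → literal 2024-10-14 → 2024-10-14
id=17: actual_date=NULL, scheduled_date=NULL, → literal 2024-10-14 → 2024-10-14
id=18: actual_date=2024-04-21 → 2024-04-21
id=19: actual_date=NULL, scheduled_date=NULL, → literal 2024-10-14 → 2024-10-14
id=20: actual_date=2024-05-27 → 2024-05-27
id=21: actual_date=NULL, scheduled_date=NULL, → literal 2024-10-14 → 2024-10-14

2024-04-03, 2024-05-08, 2024-11-03, 2024-01-27, 2024-10-14, 2024-09-14, 2024-08-21, 2024-01-03, 2024-10-14, 2024-10-14, 2024-04-21, 2024-10-14, 2024-05-27, 2024-10-14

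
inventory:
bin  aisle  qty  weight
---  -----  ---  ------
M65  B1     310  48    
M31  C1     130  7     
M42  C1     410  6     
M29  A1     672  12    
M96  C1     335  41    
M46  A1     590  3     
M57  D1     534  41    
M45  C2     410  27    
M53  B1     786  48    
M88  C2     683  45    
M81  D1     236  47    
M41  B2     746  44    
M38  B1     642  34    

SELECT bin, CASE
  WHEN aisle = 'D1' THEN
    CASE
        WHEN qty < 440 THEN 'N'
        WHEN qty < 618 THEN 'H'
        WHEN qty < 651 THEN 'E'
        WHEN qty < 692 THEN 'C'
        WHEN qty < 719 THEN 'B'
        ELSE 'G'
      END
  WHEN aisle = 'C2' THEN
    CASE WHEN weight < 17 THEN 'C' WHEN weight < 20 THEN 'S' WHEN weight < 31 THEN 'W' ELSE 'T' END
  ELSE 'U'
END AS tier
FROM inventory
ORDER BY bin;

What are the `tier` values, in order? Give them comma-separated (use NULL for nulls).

bin=M29: aisle='A1' → outer ELSE → U
bin=M31: aisle='C1' → outer ELSE → U
bin=M38: aisle='B1' → outer ELSE → U
bin=M41: aisle='B2' → outer ELSE → U
bin=M42: aisle='C1' → outer ELSE → U
bin=M45: aisle='C2' → inner[weight < 31] → W
bin=M46: aisle='A1' → outer ELSE → U
bin=M53: aisle='B1' → outer ELSE → U
bin=M57: aisle='D1' → inner[qty < 618] → H
bin=M65: aisle='B1' → outer ELSE → U
bin=M81: aisle='D1' → inner[qty < 440] → N
bin=M88: aisle='C2' → inner[ELSE] → T
bin=M96: aisle='C1' → outer ELSE → U

U, U, U, U, U, W, U, U, H, U, N, T, U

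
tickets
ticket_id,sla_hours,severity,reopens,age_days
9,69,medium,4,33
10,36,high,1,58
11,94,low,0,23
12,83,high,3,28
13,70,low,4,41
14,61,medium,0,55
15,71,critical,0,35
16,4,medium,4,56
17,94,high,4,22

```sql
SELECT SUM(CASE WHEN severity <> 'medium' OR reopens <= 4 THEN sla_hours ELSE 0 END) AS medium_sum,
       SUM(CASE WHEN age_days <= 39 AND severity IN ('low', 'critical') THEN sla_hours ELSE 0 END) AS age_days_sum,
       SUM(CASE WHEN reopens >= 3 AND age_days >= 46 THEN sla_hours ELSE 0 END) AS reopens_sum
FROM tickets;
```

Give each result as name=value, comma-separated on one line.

[medium_sum: severity <> 'medium' OR reopens <= 4]
ticket_id=9: ✓ → 69
ticket_id=10: ✓ → 36
ticket_id=11: ✓ → 94
ticket_id=12: ✓ → 83
ticket_id=13: ✓ → 70
ticket_id=14: ✓ → 61
ticket_id=15: ✓ → 71
ticket_id=16: ✓ → 4
ticket_id=17: ✓ → 94
medium_sum = 69 + 36 + 94 + 83 + 70 + 61 + 71 + 4 + 94 = 582
—
[age_days_sum: age_days <= 39 AND severity IN ('low', 'critical')]
ticket_id=9: ✗
ticket_id=10: ✗
ticket_id=11: ✓ → 94
ticket_id=12: ✗
ticket_id=13: ✗
ticket_id=14: ✗
ticket_id=15: ✓ → 71
ticket_id=16: ✗
ticket_id=17: ✗
age_days_sum = 94 + 71 = 165
—
[reopens_sum: reopens >= 3 AND age_days >= 46]
ticket_id=9: ✗
ticket_id=10: ✗
ticket_id=11: ✗
ticket_id=12: ✗
ticket_id=13: ✗
ticket_id=14: ✗
ticket_id=15: ✗
ticket_id=16: ✓ → 4
ticket_id=17: ✗
reopens_sum = 4

medium_sum=582, age_days_sum=165, reopens_sum=4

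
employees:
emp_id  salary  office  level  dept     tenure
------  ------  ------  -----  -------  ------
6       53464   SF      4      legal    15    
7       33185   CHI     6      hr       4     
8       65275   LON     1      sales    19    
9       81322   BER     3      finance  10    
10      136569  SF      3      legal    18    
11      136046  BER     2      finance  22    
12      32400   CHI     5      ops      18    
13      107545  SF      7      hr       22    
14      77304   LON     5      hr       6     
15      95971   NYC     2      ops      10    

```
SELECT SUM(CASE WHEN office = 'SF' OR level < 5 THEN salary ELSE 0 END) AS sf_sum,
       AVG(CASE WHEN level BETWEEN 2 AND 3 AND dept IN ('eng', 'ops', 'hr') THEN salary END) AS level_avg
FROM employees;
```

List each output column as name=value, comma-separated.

[sf_sum: office = 'SF' OR level < 5]
emp_id=6: ✓ → 53464
emp_id=7: ✗
emp_id=8: ✓ → 65275
emp_id=9: ✓ → 81322
emp_id=10: ✓ → 136569
emp_id=11: ✓ → 136046
emp_id=12: ✗
emp_id=13: ✓ → 107545
emp_id=14: ✗
emp_id=15: ✓ → 95971
sf_sum = 53464 + 65275 + 81322 + 136569 + 136046 + 107545 + 95971 = 676192
—
[level_avg: level BETWEEN 2 AND 3 AND dept IN ('eng', 'ops', 'hr')]
emp_id=6: ✗
emp_id=7: ✗
emp_id=8: ✗
emp_id=9: ✗
emp_id=10: ✗
emp_id=11: ✗
emp_id=12: ✗
emp_id=13: ✗
emp_id=14: ✗
emp_id=15: ✓ → 95971
level_avg = 95971

sf_sum=676192, level_avg=95971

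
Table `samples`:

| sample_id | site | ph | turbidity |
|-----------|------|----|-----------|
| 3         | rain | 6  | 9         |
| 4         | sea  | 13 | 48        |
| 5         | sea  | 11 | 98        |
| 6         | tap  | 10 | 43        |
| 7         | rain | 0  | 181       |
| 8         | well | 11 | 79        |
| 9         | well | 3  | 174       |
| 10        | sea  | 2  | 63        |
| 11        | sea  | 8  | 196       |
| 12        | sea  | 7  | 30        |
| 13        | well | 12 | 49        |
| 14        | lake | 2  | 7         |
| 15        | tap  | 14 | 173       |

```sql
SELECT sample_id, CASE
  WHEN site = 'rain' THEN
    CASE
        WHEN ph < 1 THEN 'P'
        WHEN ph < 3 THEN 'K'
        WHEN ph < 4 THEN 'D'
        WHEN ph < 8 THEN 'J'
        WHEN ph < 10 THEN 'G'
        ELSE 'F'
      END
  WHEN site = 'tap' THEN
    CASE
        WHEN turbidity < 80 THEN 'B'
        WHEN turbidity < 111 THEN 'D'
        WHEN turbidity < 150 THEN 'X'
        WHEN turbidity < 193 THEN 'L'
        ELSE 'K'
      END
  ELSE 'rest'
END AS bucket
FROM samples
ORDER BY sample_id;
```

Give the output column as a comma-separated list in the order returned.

sample_id=3: site='rain' → inner[ph < 8] → J
sample_id=4: site='sea' → outer ELSE → rest
sample_id=5: site='sea' → outer ELSE → rest
sample_id=6: site='tap' → inner[turbidity < 80] → B
sample_id=7: site='rain' → inner[ph < 1] → P
sample_id=8: site='well' → outer ELSE → rest
sample_id=9: site='well' → outer ELSE → rest
sample_id=10: site='sea' → outer ELSE → rest
sample_id=11: site='sea' → outer ELSE → rest
sample_id=12: site='sea' → outer ELSE → rest
sample_id=13: site='well' → outer ELSE → rest
sample_id=14: site='lake' → outer ELSE → rest
sample_id=15: site='tap' → inner[turbidity < 193] → L

J, rest, rest, B, P, rest, rest, rest, rest, rest, rest, rest, L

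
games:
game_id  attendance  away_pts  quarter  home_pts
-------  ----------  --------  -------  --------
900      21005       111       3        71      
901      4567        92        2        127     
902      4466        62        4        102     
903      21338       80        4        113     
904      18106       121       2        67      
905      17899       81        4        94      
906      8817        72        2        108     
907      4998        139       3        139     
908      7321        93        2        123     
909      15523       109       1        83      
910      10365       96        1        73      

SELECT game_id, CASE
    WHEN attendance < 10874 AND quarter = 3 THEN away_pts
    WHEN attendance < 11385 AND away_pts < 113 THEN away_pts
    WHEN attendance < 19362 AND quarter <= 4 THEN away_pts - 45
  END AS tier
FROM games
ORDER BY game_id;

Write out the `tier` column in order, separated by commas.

NULL, 92, 62, NULL, 76, 36, 72, 139, 93, 64, 96

game_id=900: (no match → NULL) → NULL
game_id=901: attendance < 11385 AND away_pts < 113 → 92
game_id=902: attendance < 11385 AND away_pts < 113 → 62
game_id=903: (no match → NULL) → NULL
game_id=904: attendance < 19362 AND quarter <= 4 → 76
game_id=905: attendance < 19362 AND quarter <= 4 → 36
game_id=906: attendance < 11385 AND away_pts < 113 → 72
game_id=907: attendance < 10874 AND quarter = 3 → 139
game_id=908: attendance < 11385 AND away_pts < 113 → 93
game_id=909: attendance < 19362 AND quarter <= 4 → 64
game_id=910: attendance < 11385 AND away_pts < 113 → 96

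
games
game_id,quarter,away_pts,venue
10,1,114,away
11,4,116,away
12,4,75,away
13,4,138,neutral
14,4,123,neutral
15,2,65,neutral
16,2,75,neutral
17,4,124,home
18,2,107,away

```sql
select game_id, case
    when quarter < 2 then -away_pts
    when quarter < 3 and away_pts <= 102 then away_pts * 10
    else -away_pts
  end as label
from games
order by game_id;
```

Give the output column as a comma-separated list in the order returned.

game_id=10: quarter < 2 → -114
game_id=11: ELSE → -116
game_id=12: ELSE → -75
game_id=13: ELSE → -138
game_id=14: ELSE → -123
game_id=15: quarter < 3 and away_pts <= 102 → 650
game_id=16: quarter < 3 and away_pts <= 102 → 750
game_id=17: ELSE → -124
game_id=18: ELSE → -107

-114, -116, -75, -138, -123, 650, 750, -124, -107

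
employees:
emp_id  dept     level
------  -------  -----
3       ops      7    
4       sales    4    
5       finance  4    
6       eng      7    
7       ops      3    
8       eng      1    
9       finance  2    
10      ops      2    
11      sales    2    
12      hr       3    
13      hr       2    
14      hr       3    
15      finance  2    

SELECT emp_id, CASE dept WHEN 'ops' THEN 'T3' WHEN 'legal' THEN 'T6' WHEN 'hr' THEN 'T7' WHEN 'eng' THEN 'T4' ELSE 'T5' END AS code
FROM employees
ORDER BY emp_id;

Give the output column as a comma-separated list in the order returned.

T3, T5, T5, T4, T3, T4, T5, T3, T5, T7, T7, T7, T5

emp_id=3: dept='ops' → T3
emp_id=4: ELSE → T5
emp_id=5: ELSE → T5
emp_id=6: dept='eng' → T4
emp_id=7: dept='ops' → T3
emp_id=8: dept='eng' → T4
emp_id=9: ELSE → T5
emp_id=10: dept='ops' → T3
emp_id=11: ELSE → T5
emp_id=12: dept='hr' → T7
emp_id=13: dept='hr' → T7
emp_id=14: dept='hr' → T7
emp_id=15: ELSE → T5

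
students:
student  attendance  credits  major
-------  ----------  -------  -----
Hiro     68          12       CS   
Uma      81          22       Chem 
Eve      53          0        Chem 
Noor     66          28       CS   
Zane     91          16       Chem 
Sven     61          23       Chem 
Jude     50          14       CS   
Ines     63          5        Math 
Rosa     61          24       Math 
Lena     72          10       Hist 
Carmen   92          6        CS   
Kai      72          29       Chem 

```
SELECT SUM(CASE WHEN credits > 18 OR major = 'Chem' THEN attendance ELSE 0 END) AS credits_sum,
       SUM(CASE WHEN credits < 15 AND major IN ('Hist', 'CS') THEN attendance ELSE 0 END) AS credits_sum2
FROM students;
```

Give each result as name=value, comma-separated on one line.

[credits_sum: credits > 18 OR major = 'Chem']
student=Hiro: ✗
student=Uma: ✓ → 81
student=Eve: ✓ → 53
student=Noor: ✓ → 66
student=Zane: ✓ → 91
student=Sven: ✓ → 61
student=Jude: ✗
student=Ines: ✗
student=Rosa: ✓ → 61
student=Lena: ✗
student=Carmen: ✗
student=Kai: ✓ → 72
credits_sum = 81 + 53 + 66 + 91 + 61 + 61 + 72 = 485
—
[credits_sum2: credits < 15 AND major IN ('Hist', 'CS')]
student=Hiro: ✓ → 68
student=Uma: ✗
student=Eve: ✗
student=Noor: ✗
student=Zane: ✗
student=Sven: ✗
student=Jude: ✓ → 50
student=Ines: ✗
student=Rosa: ✗
student=Lena: ✓ → 72
student=Carmen: ✓ → 92
student=Kai: ✗
credits_sum2 = 68 + 50 + 72 + 92 = 282

credits_sum=485, credits_sum2=282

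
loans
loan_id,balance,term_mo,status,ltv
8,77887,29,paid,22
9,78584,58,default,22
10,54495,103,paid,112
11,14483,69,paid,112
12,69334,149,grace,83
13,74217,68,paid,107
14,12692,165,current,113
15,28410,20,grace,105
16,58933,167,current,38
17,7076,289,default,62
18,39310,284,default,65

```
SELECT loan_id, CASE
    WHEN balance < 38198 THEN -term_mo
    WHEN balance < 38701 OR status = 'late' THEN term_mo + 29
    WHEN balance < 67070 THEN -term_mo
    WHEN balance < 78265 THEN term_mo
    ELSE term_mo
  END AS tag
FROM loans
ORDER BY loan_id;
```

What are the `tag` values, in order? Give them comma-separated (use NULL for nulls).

loan_id=8: balance < 78265 → 29
loan_id=9: ELSE → 58
loan_id=10: balance < 67070 → -103
loan_id=11: balance < 38198 → -69
loan_id=12: balance < 78265 → 149
loan_id=13: balance < 78265 → 68
loan_id=14: balance < 38198 → -165
loan_id=15: balance < 38198 → -20
loan_id=16: balance < 67070 → -167
loan_id=17: balance < 38198 → -289
loan_id=18: balance < 67070 → -284

29, 58, -103, -69, 149, 68, -165, -20, -167, -289, -284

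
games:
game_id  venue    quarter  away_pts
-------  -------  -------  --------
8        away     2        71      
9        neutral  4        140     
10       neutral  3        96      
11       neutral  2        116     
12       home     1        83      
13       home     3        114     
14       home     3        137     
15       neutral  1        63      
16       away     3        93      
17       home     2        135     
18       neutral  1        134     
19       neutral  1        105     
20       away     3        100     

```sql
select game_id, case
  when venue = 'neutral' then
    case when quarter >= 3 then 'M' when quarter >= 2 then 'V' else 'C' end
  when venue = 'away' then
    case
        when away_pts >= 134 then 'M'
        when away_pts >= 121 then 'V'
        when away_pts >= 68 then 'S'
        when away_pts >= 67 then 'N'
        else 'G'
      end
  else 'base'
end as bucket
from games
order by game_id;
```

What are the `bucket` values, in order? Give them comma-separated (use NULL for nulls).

S, M, M, V, base, base, base, C, S, base, C, C, S

game_id=8: venue='away' → inner[away_pts >= 68] → S
game_id=9: venue='neutral' → inner[quarter >= 3] → M
game_id=10: venue='neutral' → inner[quarter >= 3] → M
game_id=11: venue='neutral' → inner[quarter >= 2] → V
game_id=12: venue='home' → outer ELSE → base
game_id=13: venue='home' → outer ELSE → base
game_id=14: venue='home' → outer ELSE → base
game_id=15: venue='neutral' → inner[ELSE] → C
game_id=16: venue='away' → inner[away_pts >= 68] → S
game_id=17: venue='home' → outer ELSE → base
game_id=18: venue='neutral' → inner[ELSE] → C
game_id=19: venue='neutral' → inner[ELSE] → C
game_id=20: venue='away' → inner[away_pts >= 68] → S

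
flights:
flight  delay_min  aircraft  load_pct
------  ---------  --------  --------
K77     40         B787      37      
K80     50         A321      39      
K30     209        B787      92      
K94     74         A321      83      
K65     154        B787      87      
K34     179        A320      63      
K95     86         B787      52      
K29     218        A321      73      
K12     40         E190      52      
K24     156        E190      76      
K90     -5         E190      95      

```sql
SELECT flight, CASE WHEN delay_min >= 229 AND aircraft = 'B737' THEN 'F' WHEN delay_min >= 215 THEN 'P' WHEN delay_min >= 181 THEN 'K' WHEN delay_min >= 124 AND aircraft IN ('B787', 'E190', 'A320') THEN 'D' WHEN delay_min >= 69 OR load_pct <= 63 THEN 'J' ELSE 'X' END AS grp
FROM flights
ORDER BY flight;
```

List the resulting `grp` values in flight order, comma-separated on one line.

flight=K12: delay_min >= 69 OR load_pct <= 63 → J
flight=K24: delay_min >= 124 AND aircraft IN ('B787', 'E190', 'A320') → D
flight=K29: delay_min >= 215 → P
flight=K30: delay_min >= 181 → K
flight=K34: delay_min >= 124 AND aircraft IN ('B787', 'E190', 'A320') → D
flight=K65: delay_min >= 124 AND aircraft IN ('B787', 'E190', 'A320') → D
flight=K77: delay_min >= 69 OR load_pct <= 63 → J
flight=K80: delay_min >= 69 OR load_pct <= 63 → J
flight=K90: ELSE → X
flight=K94: delay_min >= 69 OR load_pct <= 63 → J
flight=K95: delay_min >= 69 OR load_pct <= 63 → J

J, D, P, K, D, D, J, J, X, J, J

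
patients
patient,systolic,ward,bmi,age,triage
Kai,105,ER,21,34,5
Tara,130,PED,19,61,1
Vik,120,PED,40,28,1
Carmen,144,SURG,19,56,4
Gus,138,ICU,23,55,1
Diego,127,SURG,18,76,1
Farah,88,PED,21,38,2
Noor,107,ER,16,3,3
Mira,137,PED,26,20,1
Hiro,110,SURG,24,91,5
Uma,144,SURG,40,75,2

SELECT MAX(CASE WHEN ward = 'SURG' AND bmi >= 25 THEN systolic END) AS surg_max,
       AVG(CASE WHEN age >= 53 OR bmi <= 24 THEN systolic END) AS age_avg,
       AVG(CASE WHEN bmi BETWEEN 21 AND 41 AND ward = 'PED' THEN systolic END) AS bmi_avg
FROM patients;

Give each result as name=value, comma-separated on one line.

surg_max=144, age_avg=121.4444444444, bmi_avg=115

[surg_max: ward = 'SURG' AND bmi >= 25]
patient=Kai: ✗
patient=Tara: ✗
patient=Vik: ✗
patient=Carmen: ✗
patient=Gus: ✗
patient=Diego: ✗
patient=Farah: ✗
patient=Noor: ✗
patient=Mira: ✗
patient=Hiro: ✗
patient=Uma: ✓ → 144
surg_max = MAX(144) = 144
—
[age_avg: age >= 53 OR bmi <= 24]
patient=Kai: ✓ → 105
patient=Tara: ✓ → 130
patient=Vik: ✗
patient=Carmen: ✓ → 144
patient=Gus: ✓ → 138
patient=Diego: ✓ → 127
patient=Farah: ✓ → 88
patient=Noor: ✓ → 107
patient=Mira: ✗
patient=Hiro: ✓ → 110
patient=Uma: ✓ → 144
age_avg = (105 + 130 + 144 + 138 + 127 + 88 + 107 + 110 + 144) / 9 = 121.4444444444
—
[bmi_avg: bmi BETWEEN 21 AND 41 AND ward = 'PED']
patient=Kai: ✗
patient=Tara: ✗
patient=Vik: ✓ → 120
patient=Carmen: ✗
patient=Gus: ✗
patient=Diego: ✗
patient=Farah: ✓ → 88
patient=Noor: ✗
patient=Mira: ✓ → 137
patient=Hiro: ✗
patient=Uma: ✗
bmi_avg = (120 + 88 + 137) / 3 = 115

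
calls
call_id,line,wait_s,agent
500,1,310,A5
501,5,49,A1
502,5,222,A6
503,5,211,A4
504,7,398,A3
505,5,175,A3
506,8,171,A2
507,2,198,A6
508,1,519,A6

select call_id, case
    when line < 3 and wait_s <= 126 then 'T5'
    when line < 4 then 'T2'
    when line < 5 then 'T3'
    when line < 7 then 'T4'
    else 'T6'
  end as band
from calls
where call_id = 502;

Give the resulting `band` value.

T4

call_id = 502: line=5, wait_s=222, agent=A6.
line < 3 and wait_s <= 126 → false
line < 4 → false
line < 5 → false
line < 7 → true → T4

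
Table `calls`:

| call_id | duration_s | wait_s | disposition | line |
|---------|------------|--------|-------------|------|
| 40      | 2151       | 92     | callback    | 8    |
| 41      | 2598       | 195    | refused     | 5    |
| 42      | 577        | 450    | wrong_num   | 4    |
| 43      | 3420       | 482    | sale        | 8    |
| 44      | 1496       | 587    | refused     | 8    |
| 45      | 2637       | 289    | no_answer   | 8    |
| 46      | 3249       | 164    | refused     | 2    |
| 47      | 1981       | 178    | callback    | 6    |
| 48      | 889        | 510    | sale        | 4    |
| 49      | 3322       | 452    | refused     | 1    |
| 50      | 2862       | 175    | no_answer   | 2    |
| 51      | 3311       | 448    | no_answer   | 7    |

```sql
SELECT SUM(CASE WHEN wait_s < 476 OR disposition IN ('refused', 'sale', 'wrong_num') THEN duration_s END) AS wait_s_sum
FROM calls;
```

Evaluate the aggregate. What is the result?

28493

call_id=40: ✓ → 2151
call_id=41: ✓ → 2598
call_id=42: ✓ → 577
call_id=43: ✓ → 3420
call_id=44: ✓ → 1496
call_id=45: ✓ → 2637
call_id=46: ✓ → 3249
call_id=47: ✓ → 1981
call_id=48: ✓ → 889
call_id=49: ✓ → 3322
call_id=50: ✓ → 2862
call_id=51: ✓ → 3311
wait_s_sum = 2151 + 2598 + 577 + 3420 + 1496 + 2637 + 3249 + 1981 + 889 + 3322 + 2862 + 3311 = 28493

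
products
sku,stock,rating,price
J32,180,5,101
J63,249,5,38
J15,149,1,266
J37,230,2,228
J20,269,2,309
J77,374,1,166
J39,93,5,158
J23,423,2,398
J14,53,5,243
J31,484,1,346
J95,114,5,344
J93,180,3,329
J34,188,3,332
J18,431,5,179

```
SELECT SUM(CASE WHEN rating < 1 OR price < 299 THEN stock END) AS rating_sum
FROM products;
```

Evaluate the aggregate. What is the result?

1759

sku=J32: ✓ → 180
sku=J63: ✓ → 249
sku=J15: ✓ → 149
sku=J37: ✓ → 230
sku=J20: ✗
sku=J77: ✓ → 374
sku=J39: ✓ → 93
sku=J23: ✗
sku=J14: ✓ → 53
sku=J31: ✗
sku=J95: ✗
sku=J93: ✗
sku=J34: ✗
sku=J18: ✓ → 431
rating_sum = 180 + 249 + 149 + 230 + 374 + 93 + 53 + 431 = 1759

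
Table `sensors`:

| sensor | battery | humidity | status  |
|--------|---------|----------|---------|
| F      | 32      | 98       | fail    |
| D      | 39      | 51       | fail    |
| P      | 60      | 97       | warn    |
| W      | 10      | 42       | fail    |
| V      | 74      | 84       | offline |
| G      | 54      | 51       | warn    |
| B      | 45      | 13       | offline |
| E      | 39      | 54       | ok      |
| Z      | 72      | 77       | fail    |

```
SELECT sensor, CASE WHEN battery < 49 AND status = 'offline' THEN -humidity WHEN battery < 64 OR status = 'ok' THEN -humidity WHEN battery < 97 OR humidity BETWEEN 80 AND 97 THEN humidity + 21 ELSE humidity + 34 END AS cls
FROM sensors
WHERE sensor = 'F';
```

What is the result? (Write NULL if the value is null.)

sensor = F: battery=32, humidity=98, status=fail.
battery < 49 AND status = 'offline' → false
battery < 64 OR status = 'ok' → true → -98

-98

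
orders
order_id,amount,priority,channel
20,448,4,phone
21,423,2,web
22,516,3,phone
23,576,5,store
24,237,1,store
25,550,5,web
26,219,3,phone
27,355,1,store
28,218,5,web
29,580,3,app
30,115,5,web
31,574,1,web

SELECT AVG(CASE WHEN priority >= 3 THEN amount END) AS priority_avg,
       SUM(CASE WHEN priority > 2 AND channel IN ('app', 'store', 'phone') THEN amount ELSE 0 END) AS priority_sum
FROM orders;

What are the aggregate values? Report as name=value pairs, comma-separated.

priority_avg=402.75, priority_sum=2339

[priority_avg: priority >= 3]
order_id=20: ✓ → 448
order_id=21: ✗
order_id=22: ✓ → 516
order_id=23: ✓ → 576
order_id=24: ✗
order_id=25: ✓ → 550
order_id=26: ✓ → 219
order_id=27: ✗
order_id=28: ✓ → 218
order_id=29: ✓ → 580
order_id=30: ✓ → 115
order_id=31: ✗
priority_avg = (448 + 516 + 576 + 550 + 219 + 218 + 580 + 115) / 8 = 402.75
—
[priority_sum: priority > 2 AND channel IN ('app', 'store', 'phone')]
order_id=20: ✓ → 448
order_id=21: ✗
order_id=22: ✓ → 516
order_id=23: ✓ → 576
order_id=24: ✗
order_id=25: ✗
order_id=26: ✓ → 219
order_id=27: ✗
order_id=28: ✗
order_id=29: ✓ → 580
order_id=30: ✗
order_id=31: ✗
priority_sum = 448 + 516 + 576 + 219 + 580 = 2339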